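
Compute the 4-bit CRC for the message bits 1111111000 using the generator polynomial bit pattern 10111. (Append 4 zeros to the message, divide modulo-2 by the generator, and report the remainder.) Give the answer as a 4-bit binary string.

1101

Append 4 zeros: 11111110000000. Divide by 10111 (XOR where the leading bit is 1):
  pos 0: 11111 XOR 10111 = 01000
  pos 1: 10001 XOR 10111 = 00110
  pos 3: 11010 XOR 10111 = 01101
  pos 4: 11010 XOR 10111 = 01101
  pos 5: 11010 XOR 10111 = 01101
  pos 6: 11010 XOR 10111 = 01101
  pos 7: 11010 XOR 10111 = 01101
  pos 8: 11010 XOR 10111 = 01101
  pos 9: 11010 XOR 10111 = 01101
Remainder (last 4 bits) = 1101. This is the CRC / FCS.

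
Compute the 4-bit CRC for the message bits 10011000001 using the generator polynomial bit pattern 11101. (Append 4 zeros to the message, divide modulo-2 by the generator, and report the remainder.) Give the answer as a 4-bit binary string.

Append 4 zeros: 100110000010000. Divide by 11101 (XOR where the leading bit is 1):
  pos 0: 10011 XOR 11101 = 01110
  pos 1: 11100 XOR 11101 = 00001
  pos 5: 10000 XOR 11101 = 01101
  pos 6: 11011 XOR 11101 = 00110
  pos 8: 11000 XOR 11101 = 00101
  pos 10: 10100 XOR 11101 = 01001
Remainder (last 4 bits) = 1001. This is the CRC / FCS.

1001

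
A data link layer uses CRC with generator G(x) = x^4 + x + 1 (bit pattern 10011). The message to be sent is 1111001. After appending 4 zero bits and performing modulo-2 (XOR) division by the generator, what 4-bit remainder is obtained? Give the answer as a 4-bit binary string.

Append 4 zeros: 11110010000. Divide by 10011 (XOR where the leading bit is 1):
  pos 0: 11110 XOR 10011 = 01101
  pos 1: 11010 XOR 10011 = 01001
  pos 2: 10011 XOR 10011 = 00000
Remainder (last 4 bits) = 0000. This is the CRC / FCS.

0000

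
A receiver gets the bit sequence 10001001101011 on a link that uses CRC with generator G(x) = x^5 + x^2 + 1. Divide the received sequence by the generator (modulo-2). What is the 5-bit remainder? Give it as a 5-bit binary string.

Modulo-2 division of 10001001101011 by 100101:
  pos 0: 100010 XOR 100101 = 000111
  pos 3: 111011 XOR 100101 = 011110
  pos 4: 111100 XOR 100101 = 011001
  pos 5: 110011 XOR 100101 = 010110
  pos 6: 101100 XOR 100101 = 001001
  pos 8: 100111 XOR 100101 = 000010
Remainder = 00010 (nonzero — an error is detected).

00010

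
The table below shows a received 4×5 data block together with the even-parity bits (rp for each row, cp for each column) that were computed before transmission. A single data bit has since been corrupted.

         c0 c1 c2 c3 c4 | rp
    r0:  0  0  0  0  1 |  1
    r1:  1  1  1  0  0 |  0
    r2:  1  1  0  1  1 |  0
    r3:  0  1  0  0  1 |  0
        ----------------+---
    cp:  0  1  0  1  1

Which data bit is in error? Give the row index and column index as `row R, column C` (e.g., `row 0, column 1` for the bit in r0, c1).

Recompute each row's even parity and compare to rp:
  r0: data parity 1, sent rp 1 → ok
  r1: data parity 1, sent rp 0 → mismatch
  r2: data parity 0, sent rp 0 → ok
  r3: data parity 0, sent rp 0 → ok
Recompute each column's even parity and compare to cp:
  c0: data parity 0, sent cp 0 → ok
  c1: data parity 1, sent cp 1 → ok
  c2: data parity 1, sent cp 0 → mismatch
  c3: data parity 1, sent cp 1 → ok
  c4: data parity 1, sent cp 1 → ok
Exactly one row (r1) and one column (c2) fail → the flipped bit is at their intersection.

row 1, column 2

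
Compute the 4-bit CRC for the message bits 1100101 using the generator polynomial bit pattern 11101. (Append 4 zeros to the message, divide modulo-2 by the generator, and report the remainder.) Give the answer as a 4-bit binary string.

1111

Append 4 zeros: 11001010000. Divide by 11101 (XOR where the leading bit is 1):
  pos 0: 11001 XOR 11101 = 00100
  pos 2: 10001 XOR 11101 = 01100
  pos 3: 11000 XOR 11101 = 00101
  pos 5: 10100 XOR 11101 = 01001
  pos 6: 10010 XOR 11101 = 01111
Remainder (last 4 bits) = 1111. This is the CRC / FCS.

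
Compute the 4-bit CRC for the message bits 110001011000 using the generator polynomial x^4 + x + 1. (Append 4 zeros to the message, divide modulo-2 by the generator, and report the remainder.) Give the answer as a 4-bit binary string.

0001

Append 4 zeros: 1100010110000000. Divide by 10011 (XOR where the leading bit is 1):
  pos 0: 11000 XOR 10011 = 01011
  pos 1: 10111 XOR 10011 = 00100
  pos 3: 10001 XOR 10011 = 00010
  pos 6: 10100 XOR 10011 = 00111
  pos 8: 11100 XOR 10011 = 01111
  pos 9: 11110 XOR 10011 = 01101
  pos 10: 11010 XOR 10011 = 01001
  pos 11: 10010 XOR 10011 = 00001
Remainder (last 4 bits) = 0001. This is the CRC / FCS.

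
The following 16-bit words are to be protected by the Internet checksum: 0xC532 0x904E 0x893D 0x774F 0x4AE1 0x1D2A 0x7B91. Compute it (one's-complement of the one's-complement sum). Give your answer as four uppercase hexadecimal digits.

One's-complement addition (fold any carry out of bit 15 back into bit 0):
  0xC532 + 0x904E = 0x15580 → wrap carry → 0x5581
  0x5581 + 0x893D = 0x0DEBE
  0xDEBE + 0x774F = 0x1560D → wrap carry → 0x560E
  0x560E + 0x4AE1 = 0x0A0EF
  0xA0EF + 0x1D2A = 0x0BE19
  0xBE19 + 0x7B91 = 0x139AA → wrap carry → 0x39AB
One's-complement sum = 0x39AB.
Checksum = ~0x39AB & 0xFFFF = 0xC654.

C654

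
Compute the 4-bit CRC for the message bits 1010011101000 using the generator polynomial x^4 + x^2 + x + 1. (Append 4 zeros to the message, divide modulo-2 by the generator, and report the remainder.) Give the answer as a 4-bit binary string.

Append 4 zeros: 10100111010000000. Divide by 10111 (XOR where the leading bit is 1):
  pos 0: 10100 XOR 10111 = 00011
  pos 3: 11111 XOR 10111 = 01000
  pos 4: 10000 XOR 10111 = 00111
  pos 6: 11110 XOR 10111 = 01001
  pos 7: 10010 XOR 10111 = 00101
  pos 9: 10100 XOR 10111 = 00011
  pos 12: 11000 XOR 10111 = 01111
Remainder (last 4 bits) = 1111. This is the CRC / FCS.

1111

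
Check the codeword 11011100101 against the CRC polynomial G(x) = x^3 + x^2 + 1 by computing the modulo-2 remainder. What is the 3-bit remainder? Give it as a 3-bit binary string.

000

Modulo-2 division of 11011100101 by 1101:
  pos 0: 1101 XOR 1101 = 0000
  pos 4: 1100 XOR 1101 = 0001
  pos 7: 1101 XOR 1101 = 0000
Remainder = 000 (zero — the frame passes the CRC check).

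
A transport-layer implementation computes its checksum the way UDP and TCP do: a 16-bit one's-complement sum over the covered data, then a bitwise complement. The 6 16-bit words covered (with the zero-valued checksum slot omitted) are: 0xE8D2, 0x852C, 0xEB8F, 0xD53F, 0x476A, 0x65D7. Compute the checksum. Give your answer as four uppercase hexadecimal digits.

One's-complement addition (fold any carry out of bit 15 back into bit 0):
  0xE8D2 + 0x852C = 0x16DFE → wrap carry → 0x6DFF
  0x6DFF + 0xEB8F = 0x1598E → wrap carry → 0x598F
  0x598F + 0xD53F = 0x12ECE → wrap carry → 0x2ECF
  0x2ECF + 0x476A = 0x07639
  0x7639 + 0x65D7 = 0x0DC10
One's-complement sum = 0xDC10.
Checksum = ~0xDC10 & 0xFFFF = 0x23EF.

23EF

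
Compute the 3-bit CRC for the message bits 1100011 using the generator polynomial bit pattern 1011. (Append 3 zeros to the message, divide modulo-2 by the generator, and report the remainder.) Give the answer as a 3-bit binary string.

Append 3 zeros: 1100011000. Divide by 1011 (XOR where the leading bit is 1):
  pos 0: 1100 XOR 1011 = 0111
  pos 1: 1110 XOR 1011 = 0101
  pos 2: 1011 XOR 1011 = 0000
  pos 6: 1000 XOR 1011 = 0011
Remainder (last 3 bits) = 011. This is the CRC / FCS.

011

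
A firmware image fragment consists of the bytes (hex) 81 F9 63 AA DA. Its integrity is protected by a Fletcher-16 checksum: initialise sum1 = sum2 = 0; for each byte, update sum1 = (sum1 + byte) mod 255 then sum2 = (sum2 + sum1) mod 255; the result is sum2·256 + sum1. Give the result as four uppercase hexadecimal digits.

C964

Running sums (mod 255):
  after byte 0 (81): sum1=129, sum2=129
  after byte 1 (F9): sum1=123, sum2=252
  after byte 2 (63): sum1=222, sum2=219
  after byte 3 (AA): sum1=137, sum2=101
  after byte 4 (DA): sum1=100, sum2=201
Checksum = sum2·256 + sum1 = 201·256 + 100 = 51556 = 0xC964.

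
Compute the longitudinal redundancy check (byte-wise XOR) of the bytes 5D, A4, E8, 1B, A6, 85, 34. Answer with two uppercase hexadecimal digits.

XOR the bytes together:
  start with 0x5D
  0x5D ⊕ 0xA4 = 0xF9
  0xF9 ⊕ 0xE8 = 0x11
  0x11 ⊕ 0x1B = 0x0A
  0x0A ⊕ 0xA6 = 0xAC
  0xAC ⊕ 0x85 = 0x29
  0x29 ⊕ 0x34 = 0x1D

1D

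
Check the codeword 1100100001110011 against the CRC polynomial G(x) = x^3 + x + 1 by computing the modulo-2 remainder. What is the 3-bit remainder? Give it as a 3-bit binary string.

010

Modulo-2 division of 1100100001110011 by 1011:
  pos 0: 1100 XOR 1011 = 0111
  pos 1: 1111 XOR 1011 = 0100
  pos 2: 1000 XOR 1011 = 0011
  pos 4: 1100 XOR 1011 = 0111
  pos 5: 1110 XOR 1011 = 0101
  pos 6: 1011 XOR 1011 = 0000
  pos 10: 1100 XOR 1011 = 0111
  pos 11: 1111 XOR 1011 = 0100
  pos 12: 1001 XOR 1011 = 0010
Remainder = 010 (nonzero — an error is detected).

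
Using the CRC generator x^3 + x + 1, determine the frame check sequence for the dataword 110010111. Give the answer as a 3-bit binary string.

Append 3 zeros: 110010111000. Divide by 1011 (XOR where the leading bit is 1):
  pos 0: 1100 XOR 1011 = 0111
  pos 1: 1111 XOR 1011 = 0100
  pos 2: 1000 XOR 1011 = 0011
  pos 4: 1111 XOR 1011 = 0100
  pos 5: 1001 XOR 1011 = 0010
  pos 7: 1000 XOR 1011 = 0011
Remainder (last 3 bits) = 110. This is the CRC / FCS.

110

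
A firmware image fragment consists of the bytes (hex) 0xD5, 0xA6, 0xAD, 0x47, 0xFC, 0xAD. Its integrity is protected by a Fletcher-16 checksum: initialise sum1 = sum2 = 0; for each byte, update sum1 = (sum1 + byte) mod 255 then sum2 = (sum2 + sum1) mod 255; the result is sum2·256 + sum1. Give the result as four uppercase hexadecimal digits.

781C

Running sums (mod 255):
  after byte 0 (0xD5): sum1=213, sum2=213
  after byte 1 (0xA6): sum1=124, sum2=82
  after byte 2 (0xAD): sum1=42, sum2=124
  after byte 3 (0x47): sum1=113, sum2=237
  after byte 4 (0xFC): sum1=110, sum2=92
  after byte 5 (0xAD): sum1=28, sum2=120
Checksum = sum2·256 + sum1 = 120·256 + 28 = 30748 = 0x781C.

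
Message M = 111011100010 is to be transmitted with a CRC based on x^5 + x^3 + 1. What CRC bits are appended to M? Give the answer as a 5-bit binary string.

11001

Append 5 zeros: 11101110001000000. Divide by 101001 (XOR where the leading bit is 1):
  pos 0: 111011 XOR 101001 = 010010
  pos 1: 100101 XOR 101001 = 001100
  pos 3: 110000 XOR 101001 = 011001
  pos 4: 110010 XOR 101001 = 011011
  pos 5: 110111 XOR 101001 = 011110
  pos 6: 111100 XOR 101001 = 010101
  pos 7: 101010 XOR 101001 = 000011
  pos 11: 110000 XOR 101001 = 011001
Remainder (last 5 bits) = 11001. This is the CRC / FCS.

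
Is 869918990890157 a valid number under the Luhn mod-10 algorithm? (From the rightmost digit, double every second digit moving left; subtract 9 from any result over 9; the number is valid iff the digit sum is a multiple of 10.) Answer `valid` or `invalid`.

From the right, keep odd positions and double even positions (subtract 9 from any doubled value over 9):
  doubled (positions 2,4,...): 1 0 7 9 7 9 3 → sum 36
  kept (positions 1,3,...): 7 1 9 0 9 1 9 8 → sum 44
Total = 80.
80 mod 10 = 0, so the number is valid.

valid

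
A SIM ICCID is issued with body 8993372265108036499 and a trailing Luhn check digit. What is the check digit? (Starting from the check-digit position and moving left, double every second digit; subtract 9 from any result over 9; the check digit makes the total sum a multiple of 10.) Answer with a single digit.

8

Partial digits right→left: 9 9 4 6 3 0 8 0 1 5 6 2 2 7 3 3 9 9 8
Double every second digit counting from the check-digit position (so the 1st, 3rd, 5th, ... of the partial from the right).
  doubled (with −9 where >9): 9 8 6 7 2 3 4 6 9 7 → sum 61
  kept as-is: 9 6 0 0 5 2 7 3 9 → sum 41
Total = 61 + 41 = 102.
Check digit = (10 − (102 mod 10)) mod 10 = 8.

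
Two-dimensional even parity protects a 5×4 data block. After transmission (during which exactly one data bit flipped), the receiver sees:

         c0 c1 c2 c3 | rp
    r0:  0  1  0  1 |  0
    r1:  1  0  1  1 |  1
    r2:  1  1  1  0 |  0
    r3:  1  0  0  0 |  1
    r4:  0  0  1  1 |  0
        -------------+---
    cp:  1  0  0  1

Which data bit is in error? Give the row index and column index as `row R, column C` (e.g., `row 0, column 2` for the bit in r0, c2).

row 2, column 2

Recompute each row's even parity and compare to rp:
  r0: data parity 0, sent rp 0 → ok
  r1: data parity 1, sent rp 1 → ok
  r2: data parity 1, sent rp 0 → mismatch
  r3: data parity 1, sent rp 1 → ok
  r4: data parity 0, sent rp 0 → ok
Recompute each column's even parity and compare to cp:
  c0: data parity 1, sent cp 1 → ok
  c1: data parity 0, sent cp 0 → ok
  c2: data parity 1, sent cp 0 → mismatch
  c3: data parity 1, sent cp 1 → ok
Exactly one row (r2) and one column (c2) fail → the flipped bit is at their intersection.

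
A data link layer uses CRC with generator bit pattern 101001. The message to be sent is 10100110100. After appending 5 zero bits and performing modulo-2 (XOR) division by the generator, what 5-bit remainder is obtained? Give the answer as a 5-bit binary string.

10000

Append 5 zeros: 1010011010000000. Divide by 101001 (XOR where the leading bit is 1):
  pos 0: 101001 XOR 101001 = 000000
  pos 6: 101000 XOR 101001 = 000001
Remainder (last 5 bits) = 10000. This is the CRC / FCS.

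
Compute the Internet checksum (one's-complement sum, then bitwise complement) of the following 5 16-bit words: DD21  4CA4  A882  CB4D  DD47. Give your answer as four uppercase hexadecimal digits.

8521

One's-complement addition (fold any carry out of bit 15 back into bit 0):
  0xDD21 + 0x4CA4 = 0x129C5 → wrap carry → 0x29C6
  0x29C6 + 0xA882 = 0x0D248
  0xD248 + 0xCB4D = 0x19D95 → wrap carry → 0x9D96
  0x9D96 + 0xDD47 = 0x17ADD → wrap carry → 0x7ADE
One's-complement sum = 0x7ADE.
Checksum = ~0x7ADE & 0xFFFF = 0x8521.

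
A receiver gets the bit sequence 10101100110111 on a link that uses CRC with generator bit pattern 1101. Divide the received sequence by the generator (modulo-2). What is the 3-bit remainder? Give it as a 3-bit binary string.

Modulo-2 division of 10101100110111 by 1101:
  pos 0: 1010 XOR 1101 = 0111
  pos 1: 1111 XOR 1101 = 0010
  pos 3: 1010 XOR 1101 = 0111
  pos 4: 1110 XOR 1101 = 0011
  pos 6: 1111 XOR 1101 = 0010
  pos 8: 1001 XOR 1101 = 0100
  pos 9: 1001 XOR 1101 = 0100
  pos 10: 1001 XOR 1101 = 0100
Remainder = 100 (nonzero — an error is detected).

100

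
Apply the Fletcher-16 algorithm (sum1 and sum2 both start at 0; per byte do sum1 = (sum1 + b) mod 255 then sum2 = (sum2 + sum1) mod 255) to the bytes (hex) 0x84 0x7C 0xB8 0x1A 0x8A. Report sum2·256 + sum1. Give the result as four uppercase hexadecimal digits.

Running sums (mod 255):
  after byte 0 (0x84): sum1=132, sum2=132
  after byte 1 (0x7C): sum1=1, sum2=133
  after byte 2 (0xB8): sum1=185, sum2=63
  after byte 3 (0x1A): sum1=211, sum2=19
  after byte 4 (0x8A): sum1=94, sum2=113
Checksum = sum2·256 + sum1 = 113·256 + 94 = 29022 = 0x715E.

715E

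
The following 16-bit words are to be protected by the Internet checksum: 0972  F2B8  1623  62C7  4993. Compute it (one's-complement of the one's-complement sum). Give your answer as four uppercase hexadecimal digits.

One's-complement addition (fold any carry out of bit 15 back into bit 0):
  0x0972 + 0xF2B8 = 0x0FC2A
  0xFC2A + 0x1623 = 0x1124D → wrap carry → 0x124E
  0x124E + 0x62C7 = 0x07515
  0x7515 + 0x4993 = 0x0BEA8
One's-complement sum = 0xBEA8.
Checksum = ~0xBEA8 & 0xFFFF = 0x4157.

4157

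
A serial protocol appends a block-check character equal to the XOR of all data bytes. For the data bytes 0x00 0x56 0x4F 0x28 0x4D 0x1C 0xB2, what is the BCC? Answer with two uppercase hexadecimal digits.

XOR the bytes together:
  start with 0x00
  0x00 ⊕ 0x56 = 0x56
  0x56 ⊕ 0x4F = 0x19
  0x19 ⊕ 0x28 = 0x31
  0x31 ⊕ 0x4D = 0x7C
  0x7C ⊕ 0x1C = 0x60
  0x60 ⊕ 0xB2 = 0xD2

D2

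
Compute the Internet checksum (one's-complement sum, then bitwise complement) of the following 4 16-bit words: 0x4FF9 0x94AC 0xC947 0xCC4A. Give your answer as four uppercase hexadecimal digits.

85C7

One's-complement addition (fold any carry out of bit 15 back into bit 0):
  0x4FF9 + 0x94AC = 0x0E4A5
  0xE4A5 + 0xC947 = 0x1ADEC → wrap carry → 0xADED
  0xADED + 0xCC4A = 0x17A37 → wrap carry → 0x7A38
One's-complement sum = 0x7A38.
Checksum = ~0x7A38 & 0xFFFF = 0x85C7.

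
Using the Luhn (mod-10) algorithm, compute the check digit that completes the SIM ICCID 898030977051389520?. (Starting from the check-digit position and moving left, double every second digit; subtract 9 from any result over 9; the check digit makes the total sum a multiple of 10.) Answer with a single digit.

Partial digits right→left: 0 2 5 9 8 3 1 5 0 7 7 9 0 3 0 8 9 8
Double every second digit counting from the check-digit position (so the 1st, 3rd, 5th, ... of the partial from the right).
  doubled (with −9 where >9): 0 1 7 2 0 5 0 0 9 → sum 24
  kept as-is: 2 9 3 5 7 9 3 8 8 → sum 54
Total = 24 + 54 = 78.
Check digit = (10 − (78 mod 10)) mod 10 = 2.

2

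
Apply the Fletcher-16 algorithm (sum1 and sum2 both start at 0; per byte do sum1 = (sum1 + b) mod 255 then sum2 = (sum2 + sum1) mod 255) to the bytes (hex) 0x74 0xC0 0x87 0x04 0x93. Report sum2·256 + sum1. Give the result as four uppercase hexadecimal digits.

7B54

Running sums (mod 255):
  after byte 0 (0x74): sum1=116, sum2=116
  after byte 1 (0xC0): sum1=53, sum2=169
  after byte 2 (0x87): sum1=188, sum2=102
  after byte 3 (0x04): sum1=192, sum2=39
  after byte 4 (0x93): sum1=84, sum2=123
Checksum = sum2·256 + sum1 = 123·256 + 84 = 31572 = 0x7B54.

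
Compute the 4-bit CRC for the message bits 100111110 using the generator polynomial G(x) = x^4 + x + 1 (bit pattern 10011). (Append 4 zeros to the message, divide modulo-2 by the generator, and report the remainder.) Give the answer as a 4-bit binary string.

Append 4 zeros: 1001111100000. Divide by 10011 (XOR where the leading bit is 1):
  pos 0: 10011 XOR 10011 = 00000
  pos 5: 11100 XOR 10011 = 01111
  pos 6: 11110 XOR 10011 = 01101
  pos 7: 11010 XOR 10011 = 01001
  pos 8: 10010 XOR 10011 = 00001
Remainder (last 4 bits) = 0001. This is the CRC / FCS.

0001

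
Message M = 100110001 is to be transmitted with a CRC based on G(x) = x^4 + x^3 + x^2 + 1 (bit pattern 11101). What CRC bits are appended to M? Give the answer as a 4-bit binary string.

Append 4 zeros: 1001100010000. Divide by 11101 (XOR where the leading bit is 1):
  pos 0: 10011 XOR 11101 = 01110
  pos 1: 11100 XOR 11101 = 00001
  pos 5: 10010 XOR 11101 = 01111
  pos 6: 11110 XOR 11101 = 00011
Remainder (last 4 bits) = 1100. This is the CRC / FCS.

1100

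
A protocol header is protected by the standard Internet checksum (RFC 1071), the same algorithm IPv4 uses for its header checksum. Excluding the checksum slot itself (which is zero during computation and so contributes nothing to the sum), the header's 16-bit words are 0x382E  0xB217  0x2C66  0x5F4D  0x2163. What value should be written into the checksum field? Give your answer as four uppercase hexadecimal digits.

68A3

One's-complement addition (fold any carry out of bit 15 back into bit 0):
  0x382E + 0xB217 = 0x0EA45
  0xEA45 + 0x2C66 = 0x116AB → wrap carry → 0x16AC
  0x16AC + 0x5F4D = 0x075F9
  0x75F9 + 0x2163 = 0x0975C
One's-complement sum = 0x975C.
Checksum = ~0x975C & 0xFFFF = 0x68A3.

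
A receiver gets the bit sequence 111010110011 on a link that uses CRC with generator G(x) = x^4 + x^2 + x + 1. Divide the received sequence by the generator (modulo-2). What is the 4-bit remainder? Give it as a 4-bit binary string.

Modulo-2 division of 111010110011 by 10111:
  pos 0: 11101 XOR 10111 = 01010
  pos 1: 10100 XOR 10111 = 00011
  pos 4: 11110 XOR 10111 = 01001
  pos 5: 10010 XOR 10111 = 00101
  pos 7: 10111 XOR 10111 = 00000
Remainder = 0000 (zero — the frame passes the CRC check).

0000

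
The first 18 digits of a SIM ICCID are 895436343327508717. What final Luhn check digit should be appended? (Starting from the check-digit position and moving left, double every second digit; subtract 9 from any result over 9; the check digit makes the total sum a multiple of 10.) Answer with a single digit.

Partial digits right→left: 7 1 7 8 0 5 7 2 3 3 4 3 6 3 4 5 9 8
Double every second digit counting from the check-digit position (so the 1st, 3rd, 5th, ... of the partial from the right).
  doubled (with −9 where >9): 5 5 0 5 6 8 3 8 9 → sum 49
  kept as-is: 1 8 5 2 3 3 3 5 8 → sum 38
Total = 49 + 38 = 87.
Check digit = (10 − (87 mod 10)) mod 10 = 3.

3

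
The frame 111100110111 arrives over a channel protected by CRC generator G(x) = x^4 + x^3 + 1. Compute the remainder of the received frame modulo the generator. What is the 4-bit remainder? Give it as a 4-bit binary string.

1001

Modulo-2 division of 111100110111 by 11001:
  pos 0: 11110 XOR 11001 = 00111
  pos 2: 11101 XOR 11001 = 00100
  pos 4: 10010 XOR 11001 = 01011
  pos 5: 10111 XOR 11001 = 01110
  pos 6: 11101 XOR 11001 = 00100
Remainder = 1001 (nonzero — an error is detected).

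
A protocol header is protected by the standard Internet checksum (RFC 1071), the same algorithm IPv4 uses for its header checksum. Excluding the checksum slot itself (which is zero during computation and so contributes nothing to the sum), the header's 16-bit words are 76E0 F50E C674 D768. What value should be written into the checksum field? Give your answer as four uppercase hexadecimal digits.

F632

One's-complement addition (fold any carry out of bit 15 back into bit 0):
  0x76E0 + 0xF50E = 0x16BEE → wrap carry → 0x6BEF
  0x6BEF + 0xC674 = 0x13263 → wrap carry → 0x3264
  0x3264 + 0xD768 = 0x109CC → wrap carry → 0x09CD
One's-complement sum = 0x09CD.
Checksum = ~0x09CD & 0xFFFF = 0xF632.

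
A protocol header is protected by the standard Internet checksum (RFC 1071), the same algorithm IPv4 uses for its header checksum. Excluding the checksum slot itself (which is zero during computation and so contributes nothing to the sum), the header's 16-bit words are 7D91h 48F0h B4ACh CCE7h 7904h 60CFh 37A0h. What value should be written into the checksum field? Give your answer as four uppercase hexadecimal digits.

One's-complement addition (fold any carry out of bit 15 back into bit 0):
  0x7D91 + 0x48F0 = 0x0C681
  0xC681 + 0xB4AC = 0x17B2D → wrap carry → 0x7B2E
  0x7B2E + 0xCCE7 = 0x14815 → wrap carry → 0x4816
  0x4816 + 0x7904 = 0x0C11A
  0xC11A + 0x60CF = 0x121E9 → wrap carry → 0x21EA
  0x21EA + 0x37A0 = 0x0598A
One's-complement sum = 0x598A.
Checksum = ~0x598A & 0xFFFF = 0xA675.

A675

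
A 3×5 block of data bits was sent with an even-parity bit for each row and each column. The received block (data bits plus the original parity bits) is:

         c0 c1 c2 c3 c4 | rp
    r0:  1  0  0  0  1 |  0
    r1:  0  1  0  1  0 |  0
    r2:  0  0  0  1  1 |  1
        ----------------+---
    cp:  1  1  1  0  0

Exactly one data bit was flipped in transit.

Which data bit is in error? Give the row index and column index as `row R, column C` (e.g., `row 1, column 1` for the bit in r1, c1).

row 2, column 2

Recompute each row's even parity and compare to rp:
  r0: data parity 0, sent rp 0 → ok
  r1: data parity 0, sent rp 0 → ok
  r2: data parity 0, sent rp 1 → mismatch
Recompute each column's even parity and compare to cp:
  c0: data parity 1, sent cp 1 → ok
  c1: data parity 1, sent cp 1 → ok
  c2: data parity 0, sent cp 1 → mismatch
  c3: data parity 0, sent cp 0 → ok
  c4: data parity 0, sent cp 0 → ok
Exactly one row (r2) and one column (c2) fail → the flipped bit is at their intersection.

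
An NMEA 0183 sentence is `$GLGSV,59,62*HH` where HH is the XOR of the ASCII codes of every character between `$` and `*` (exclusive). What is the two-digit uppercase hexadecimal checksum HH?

XOR the ASCII codes of the payload characters:
  'G' = 0x47 → acc = 0x47
  'L' = 0x4C → acc = 0x0B
  'G' = 0x47 → acc = 0x4C
  'S' = 0x53 → acc = 0x1F
  'V' = 0x56 → acc = 0x49
  ',' = 0x2C → acc = 0x65
  '5' = 0x35 → acc = 0x50
  '9' = 0x39 → acc = 0x69
  ',' = 0x2C → acc = 0x45
  '6' = 0x36 → acc = 0x73
  '2' = 0x32 → acc = 0x41
Checksum = 0x41.

41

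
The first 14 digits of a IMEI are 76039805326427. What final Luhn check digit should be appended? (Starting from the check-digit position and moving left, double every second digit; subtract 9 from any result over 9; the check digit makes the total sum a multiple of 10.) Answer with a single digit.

9

Partial digits right→left: 7 2 4 6 2 3 5 0 8 9 3 0 6 7
Double every second digit counting from the check-digit position (so the 1st, 3rd, 5th, ... of the partial from the right).
  doubled (with −9 where >9): 5 8 4 1 7 6 3 → sum 34
  kept as-is: 2 6 3 0 9 0 7 → sum 27
Total = 34 + 27 = 61.
Check digit = (10 − (61 mod 10)) mod 10 = 9.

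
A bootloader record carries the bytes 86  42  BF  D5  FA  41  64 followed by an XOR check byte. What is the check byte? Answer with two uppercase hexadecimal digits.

XOR the bytes together:
  start with 0x86
  0x86 ⊕ 0x42 = 0xC4
  0xC4 ⊕ 0xBF = 0x7B
  0x7B ⊕ 0xD5 = 0xAE
  0xAE ⊕ 0xFA = 0x54
  0x54 ⊕ 0x41 = 0x15
  0x15 ⊕ 0x64 = 0x71

71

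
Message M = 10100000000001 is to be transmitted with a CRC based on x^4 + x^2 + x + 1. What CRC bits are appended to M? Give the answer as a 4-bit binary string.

1101

Append 4 zeros: 101000000000010000. Divide by 10111 (XOR where the leading bit is 1):
  pos 0: 10100 XOR 10111 = 00011
  pos 3: 11000 XOR 10111 = 01111
  pos 4: 11110 XOR 10111 = 01001
  pos 5: 10010 XOR 10111 = 00101
  pos 7: 10100 XOR 10111 = 00011
  pos 10: 11010 XOR 10111 = 01101
  pos 11: 11010 XOR 10111 = 01101
  pos 12: 11010 XOR 10111 = 01101
  pos 13: 11010 XOR 10111 = 01101
Remainder (last 4 bits) = 1101. This is the CRC / FCS.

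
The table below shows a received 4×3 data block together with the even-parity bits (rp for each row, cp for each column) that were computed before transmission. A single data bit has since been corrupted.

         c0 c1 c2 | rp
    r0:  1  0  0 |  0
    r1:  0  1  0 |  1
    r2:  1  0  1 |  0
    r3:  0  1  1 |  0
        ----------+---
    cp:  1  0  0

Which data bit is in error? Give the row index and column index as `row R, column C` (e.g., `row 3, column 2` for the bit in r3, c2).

row 0, column 0

Recompute each row's even parity and compare to rp:
  r0: data parity 1, sent rp 0 → mismatch
  r1: data parity 1, sent rp 1 → ok
  r2: data parity 0, sent rp 0 → ok
  r3: data parity 0, sent rp 0 → ok
Recompute each column's even parity and compare to cp:
  c0: data parity 0, sent cp 1 → mismatch
  c1: data parity 0, sent cp 0 → ok
  c2: data parity 0, sent cp 0 → ok
Exactly one row (r0) and one column (c0) fail → the flipped bit is at their intersection.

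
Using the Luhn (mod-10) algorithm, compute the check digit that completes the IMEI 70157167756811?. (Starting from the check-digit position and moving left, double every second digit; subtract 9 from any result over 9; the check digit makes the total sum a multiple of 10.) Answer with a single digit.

Partial digits right→left: 1 1 8 6 5 7 7 6 1 7 5 1 0 7
Double every second digit counting from the check-digit position (so the 1st, 3rd, 5th, ... of the partial from the right).
  doubled (with −9 where >9): 2 7 1 5 2 1 0 → sum 18
  kept as-is: 1 6 7 6 7 1 7 → sum 35
Total = 18 + 35 = 53.
Check digit = (10 − (53 mod 10)) mod 10 = 7.

7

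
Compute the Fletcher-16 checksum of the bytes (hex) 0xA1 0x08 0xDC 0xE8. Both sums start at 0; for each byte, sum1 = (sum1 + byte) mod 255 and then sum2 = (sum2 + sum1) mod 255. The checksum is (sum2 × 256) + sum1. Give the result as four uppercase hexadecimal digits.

Running sums (mod 255):
  after byte 0 (0xA1): sum1=161, sum2=161
  after byte 1 (0x08): sum1=169, sum2=75
  after byte 2 (0xDC): sum1=134, sum2=209
  after byte 3 (0xE8): sum1=111, sum2=65
Checksum = sum2·256 + sum1 = 65·256 + 111 = 16751 = 0x416F.

416F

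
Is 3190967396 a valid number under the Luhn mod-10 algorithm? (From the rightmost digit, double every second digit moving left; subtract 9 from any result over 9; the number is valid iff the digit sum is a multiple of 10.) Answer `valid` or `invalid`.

invalid

From the right, keep odd positions and double even positions (subtract 9 from any doubled value over 9):
  doubled (positions 2,4,...): 9 5 9 9 6 → sum 38
  kept (positions 1,3,...): 6 3 6 0 1 → sum 16
Total = 54.
54 mod 10 = 4, so the number is invalid.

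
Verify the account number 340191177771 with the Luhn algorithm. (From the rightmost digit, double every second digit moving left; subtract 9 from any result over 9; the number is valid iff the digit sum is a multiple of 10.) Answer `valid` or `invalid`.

From the right, keep odd positions and double even positions (subtract 9 from any doubled value over 9):
  doubled (positions 2,4,...): 5 5 2 9 0 6 → sum 27
  kept (positions 1,3,...): 1 7 7 1 1 4 → sum 21
Total = 48.
48 mod 10 = 8, so the number is invalid.

invalid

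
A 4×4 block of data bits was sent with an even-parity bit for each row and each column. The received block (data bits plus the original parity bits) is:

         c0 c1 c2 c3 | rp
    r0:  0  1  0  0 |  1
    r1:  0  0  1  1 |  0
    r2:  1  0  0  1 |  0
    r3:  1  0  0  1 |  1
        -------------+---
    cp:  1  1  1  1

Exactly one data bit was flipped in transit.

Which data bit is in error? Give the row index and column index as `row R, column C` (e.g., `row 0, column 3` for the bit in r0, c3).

Recompute each row's even parity and compare to rp:
  r0: data parity 1, sent rp 1 → ok
  r1: data parity 0, sent rp 0 → ok
  r2: data parity 0, sent rp 0 → ok
  r3: data parity 0, sent rp 1 → mismatch
Recompute each column's even parity and compare to cp:
  c0: data parity 0, sent cp 1 → mismatch
  c1: data parity 1, sent cp 1 → ok
  c2: data parity 1, sent cp 1 → ok
  c3: data parity 1, sent cp 1 → ok
Exactly one row (r3) and one column (c0) fail → the flipped bit is at their intersection.

row 3, column 0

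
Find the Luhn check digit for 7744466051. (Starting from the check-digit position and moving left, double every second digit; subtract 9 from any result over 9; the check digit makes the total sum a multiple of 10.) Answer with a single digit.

6

Partial digits right→left: 1 5 0 6 6 4 4 4 7 7
Double every second digit counting from the check-digit position (so the 1st, 3rd, 5th, ... of the partial from the right).
  doubled (with −9 where >9): 2 0 3 8 5 → sum 18
  kept as-is: 5 6 4 4 7 → sum 26
Total = 18 + 26 = 44.
Check digit = (10 − (44 mod 10)) mod 10 = 6.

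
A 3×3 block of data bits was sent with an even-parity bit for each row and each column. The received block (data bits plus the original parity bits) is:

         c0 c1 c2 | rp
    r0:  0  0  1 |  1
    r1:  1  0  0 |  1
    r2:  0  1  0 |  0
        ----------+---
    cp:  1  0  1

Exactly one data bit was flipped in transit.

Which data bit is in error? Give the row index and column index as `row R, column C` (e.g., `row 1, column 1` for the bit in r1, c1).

Recompute each row's even parity and compare to rp:
  r0: data parity 1, sent rp 1 → ok
  r1: data parity 1, sent rp 1 → ok
  r2: data parity 1, sent rp 0 → mismatch
Recompute each column's even parity and compare to cp:
  c0: data parity 1, sent cp 1 → ok
  c1: data parity 1, sent cp 0 → mismatch
  c2: data parity 1, sent cp 1 → ok
Exactly one row (r2) and one column (c1) fail → the flipped bit is at their intersection.

row 2, column 1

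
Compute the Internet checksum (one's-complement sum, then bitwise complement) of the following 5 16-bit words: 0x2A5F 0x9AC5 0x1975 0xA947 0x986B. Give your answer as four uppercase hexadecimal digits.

DFB2

One's-complement addition (fold any carry out of bit 15 back into bit 0):
  0x2A5F + 0x9AC5 = 0x0C524
  0xC524 + 0x1975 = 0x0DE99
  0xDE99 + 0xA947 = 0x187E0 → wrap carry → 0x87E1
  0x87E1 + 0x986B = 0x1204C → wrap carry → 0x204D
One's-complement sum = 0x204D.
Checksum = ~0x204D & 0xFFFF = 0xDFB2.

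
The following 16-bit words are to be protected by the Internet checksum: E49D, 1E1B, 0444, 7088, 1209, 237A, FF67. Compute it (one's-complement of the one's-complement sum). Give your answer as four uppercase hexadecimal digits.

538F

One's-complement addition (fold any carry out of bit 15 back into bit 0):
  0xE49D + 0x1E1B = 0x102B8 → wrap carry → 0x02B9
  0x02B9 + 0x0444 = 0x006FD
  0x06FD + 0x7088 = 0x07785
  0x7785 + 0x1209 = 0x0898E
  0x898E + 0x237A = 0x0AD08
  0xAD08 + 0xFF67 = 0x1AC6F → wrap carry → 0xAC70
One's-complement sum = 0xAC70.
Checksum = ~0xAC70 & 0xFFFF = 0x538F.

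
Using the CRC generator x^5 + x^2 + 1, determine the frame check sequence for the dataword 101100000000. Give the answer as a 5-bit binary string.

Append 5 zeros: 10110000000000000. Divide by 100101 (XOR where the leading bit is 1):
  pos 0: 101100 XOR 100101 = 001001
  pos 2: 100100 XOR 100101 = 000001
  pos 7: 100000 XOR 100101 = 000101
  pos 10: 101000 XOR 100101 = 001101
Remainder (last 5 bits) = 11010. This is the CRC / FCS.

11010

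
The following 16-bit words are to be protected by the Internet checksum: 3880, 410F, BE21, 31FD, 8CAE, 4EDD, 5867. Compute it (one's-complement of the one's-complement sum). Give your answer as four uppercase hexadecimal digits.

One's-complement addition (fold any carry out of bit 15 back into bit 0):
  0x3880 + 0x410F = 0x0798F
  0x798F + 0xBE21 = 0x137B0 → wrap carry → 0x37B1
  0x37B1 + 0x31FD = 0x069AE
  0x69AE + 0x8CAE = 0x0F65C
  0xF65C + 0x4EDD = 0x14539 → wrap carry → 0x453A
  0x453A + 0x5867 = 0x09DA1
One's-complement sum = 0x9DA1.
Checksum = ~0x9DA1 & 0xFFFF = 0x625E.

625E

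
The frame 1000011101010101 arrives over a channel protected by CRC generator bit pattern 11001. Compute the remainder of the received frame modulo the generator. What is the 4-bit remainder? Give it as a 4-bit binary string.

Modulo-2 division of 1000011101010101 by 11001:
  pos 0: 10000 XOR 11001 = 01001
  pos 1: 10011 XOR 11001 = 01010
  pos 2: 10101 XOR 11001 = 01100
  pos 3: 11001 XOR 11001 = 00000
  pos 9: 10101 XOR 11001 = 01100
  pos 10: 11000 XOR 11001 = 00001
Remainder = 0011 (nonzero — an error is detected).

0011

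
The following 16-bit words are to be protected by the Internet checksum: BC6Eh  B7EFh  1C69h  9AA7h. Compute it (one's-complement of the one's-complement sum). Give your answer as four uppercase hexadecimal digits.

D490

One's-complement addition (fold any carry out of bit 15 back into bit 0):
  0xBC6E + 0xB7EF = 0x1745D → wrap carry → 0x745E
  0x745E + 0x1C69 = 0x090C7
  0x90C7 + 0x9AA7 = 0x12B6E → wrap carry → 0x2B6F
One's-complement sum = 0x2B6F.
Checksum = ~0x2B6F & 0xFFFF = 0xD490.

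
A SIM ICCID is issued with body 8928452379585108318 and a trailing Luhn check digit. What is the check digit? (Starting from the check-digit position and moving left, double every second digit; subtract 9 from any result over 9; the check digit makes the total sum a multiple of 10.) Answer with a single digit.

Partial digits right→left: 8 1 3 8 0 1 5 8 5 9 7 3 2 5 4 8 2 9 8
Double every second digit counting from the check-digit position (so the 1st, 3rd, 5th, ... of the partial from the right).
  doubled (with −9 where >9): 7 6 0 1 1 5 4 8 4 7 → sum 43
  kept as-is: 1 8 1 8 9 3 5 8 9 → sum 52
Total = 43 + 52 = 95.
Check digit = (10 − (95 mod 10)) mod 10 = 5.

5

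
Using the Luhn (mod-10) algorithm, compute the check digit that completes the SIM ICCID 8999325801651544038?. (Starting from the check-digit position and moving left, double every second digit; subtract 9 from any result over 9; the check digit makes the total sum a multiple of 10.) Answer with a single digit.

Partial digits right→left: 8 3 0 4 4 5 1 5 6 1 0 8 5 2 3 9 9 9 8
Double every second digit counting from the check-digit position (so the 1st, 3rd, 5th, ... of the partial from the right).
  doubled (with −9 where >9): 7 0 8 2 3 0 1 6 9 7 → sum 43
  kept as-is: 3 4 5 5 1 8 2 9 9 → sum 46
Total = 43 + 46 = 89.
Check digit = (10 − (89 mod 10)) mod 10 = 1.

1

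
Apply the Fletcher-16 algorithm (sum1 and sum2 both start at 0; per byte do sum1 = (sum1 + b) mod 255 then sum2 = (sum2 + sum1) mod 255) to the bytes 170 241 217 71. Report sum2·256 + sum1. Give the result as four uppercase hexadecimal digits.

7BBD

Running sums (mod 255):
  after byte 0 (170): sum1=170, sum2=170
  after byte 1 (241): sum1=156, sum2=71
  after byte 2 (217): sum1=118, sum2=189
  after byte 3 (71): sum1=189, sum2=123
Checksum = sum2·256 + sum1 = 123·256 + 189 = 31677 = 0x7BBD.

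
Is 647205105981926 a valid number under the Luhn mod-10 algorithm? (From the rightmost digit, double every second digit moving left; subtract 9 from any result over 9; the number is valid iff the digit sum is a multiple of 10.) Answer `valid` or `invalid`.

valid

From the right, keep odd positions and double even positions (subtract 9 from any doubled value over 9):
  doubled (positions 2,4,...): 4 2 9 0 1 4 8 → sum 28
  kept (positions 1,3,...): 6 9 8 5 1 0 7 6 → sum 42
Total = 70.
70 mod 10 = 0, so the number is valid.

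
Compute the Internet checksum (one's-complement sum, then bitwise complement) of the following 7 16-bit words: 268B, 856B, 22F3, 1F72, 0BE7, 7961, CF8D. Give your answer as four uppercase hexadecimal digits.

BCCD

One's-complement addition (fold any carry out of bit 15 back into bit 0):
  0x268B + 0x856B = 0x0ABF6
  0xABF6 + 0x22F3 = 0x0CEE9
  0xCEE9 + 0x1F72 = 0x0EE5B
  0xEE5B + 0x0BE7 = 0x0FA42
  0xFA42 + 0x7961 = 0x173A3 → wrap carry → 0x73A4
  0x73A4 + 0xCF8D = 0x14331 → wrap carry → 0x4332
One's-complement sum = 0x4332.
Checksum = ~0x4332 & 0xFFFF = 0xBCCD.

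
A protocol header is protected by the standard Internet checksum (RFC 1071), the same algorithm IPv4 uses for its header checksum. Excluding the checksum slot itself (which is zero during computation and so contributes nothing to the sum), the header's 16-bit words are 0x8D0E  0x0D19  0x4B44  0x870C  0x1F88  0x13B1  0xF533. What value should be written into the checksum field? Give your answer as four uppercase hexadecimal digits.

One's-complement addition (fold any carry out of bit 15 back into bit 0):
  0x8D0E + 0x0D19 = 0x09A27
  0x9A27 + 0x4B44 = 0x0E56B
  0xE56B + 0x870C = 0x16C77 → wrap carry → 0x6C78
  0x6C78 + 0x1F88 = 0x08C00
  0x8C00 + 0x13B1 = 0x09FB1
  0x9FB1 + 0xF533 = 0x194E4 → wrap carry → 0x94E5
One's-complement sum = 0x94E5.
Checksum = ~0x94E5 & 0xFFFF = 0x6B1A.

6B1A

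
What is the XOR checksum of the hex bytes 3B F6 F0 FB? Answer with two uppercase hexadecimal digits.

C6

XOR the bytes together:
  start with 0x3B
  0x3B ⊕ 0xF6 = 0xCD
  0xCD ⊕ 0xF0 = 0x3D
  0x3D ⊕ 0xFB = 0xC6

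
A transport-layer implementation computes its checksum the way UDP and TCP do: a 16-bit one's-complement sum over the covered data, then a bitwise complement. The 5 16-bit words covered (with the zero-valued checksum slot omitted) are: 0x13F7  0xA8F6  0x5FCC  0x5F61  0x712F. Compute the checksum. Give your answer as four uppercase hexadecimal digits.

One's-complement addition (fold any carry out of bit 15 back into bit 0):
  0x13F7 + 0xA8F6 = 0x0BCED
  0xBCED + 0x5FCC = 0x11CB9 → wrap carry → 0x1CBA
  0x1CBA + 0x5F61 = 0x07C1B
  0x7C1B + 0x712F = 0x0ED4A
One's-complement sum = 0xED4A.
Checksum = ~0xED4A & 0xFFFF = 0x12B5.

12B5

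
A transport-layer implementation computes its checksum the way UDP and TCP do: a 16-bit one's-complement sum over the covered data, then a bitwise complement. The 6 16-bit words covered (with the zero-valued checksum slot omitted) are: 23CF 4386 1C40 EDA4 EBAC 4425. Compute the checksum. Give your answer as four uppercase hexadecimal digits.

5EF3

One's-complement addition (fold any carry out of bit 15 back into bit 0):
  0x23CF + 0x4386 = 0x06755
  0x6755 + 0x1C40 = 0x08395
  0x8395 + 0xEDA4 = 0x17139 → wrap carry → 0x713A
  0x713A + 0xEBAC = 0x15CE6 → wrap carry → 0x5CE7
  0x5CE7 + 0x4425 = 0x0A10C
One's-complement sum = 0xA10C.
Checksum = ~0xA10C & 0xFFFF = 0x5EF3.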